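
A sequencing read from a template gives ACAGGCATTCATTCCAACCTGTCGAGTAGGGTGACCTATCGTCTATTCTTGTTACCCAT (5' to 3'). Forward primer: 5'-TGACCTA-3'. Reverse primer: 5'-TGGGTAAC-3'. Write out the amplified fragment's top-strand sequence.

5'-TGACCTATCGTCTATTCTTGTTACCCA-3'

Forward primer TGACCTA is found on the top strand at positions 32–38.
The reverse primer's reverse complement is GTTACCCA, which matches the template at positions 51–58.
The product is the template from position 32 through 58 (27 bp).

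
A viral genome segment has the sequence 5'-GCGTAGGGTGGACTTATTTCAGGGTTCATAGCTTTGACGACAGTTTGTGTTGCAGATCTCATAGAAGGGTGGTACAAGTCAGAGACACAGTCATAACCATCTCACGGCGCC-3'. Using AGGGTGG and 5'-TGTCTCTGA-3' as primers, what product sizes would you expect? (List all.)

83 bp, 22 bp

The forward primer AGGGTGG matches the top strand at positions 5–11, 66–72.
The reverse primer's reverse complement is TCAGAGACA, matching at positions 79–87.
Each forward site pairs with the reverse site to give a product ending at position 87: sizes 83, 22 bp.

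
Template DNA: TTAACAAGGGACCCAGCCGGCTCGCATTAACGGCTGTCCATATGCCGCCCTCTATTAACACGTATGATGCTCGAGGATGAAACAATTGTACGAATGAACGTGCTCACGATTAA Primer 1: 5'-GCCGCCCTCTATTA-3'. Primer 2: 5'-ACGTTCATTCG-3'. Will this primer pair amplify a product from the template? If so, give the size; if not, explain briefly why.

Yes — a 58 bp product.

Primer 1 (GCCGCCCTCTATTA) matches the top strand at positions 44–57; it acts as a forward primer.
Primer 2's reverse complement is CGAATGAACGT, matching the top strand at positions 91–101; it acts as a reverse primer.
The 3' ends face each other across positions 44–101, giving a 58 bp product.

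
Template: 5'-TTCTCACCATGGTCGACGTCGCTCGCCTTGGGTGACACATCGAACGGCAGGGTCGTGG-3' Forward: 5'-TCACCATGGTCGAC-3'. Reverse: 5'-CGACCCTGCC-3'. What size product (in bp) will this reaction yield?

52 bp

The forward primer matches the template at positions 4–17.
Taking the reverse complement of CGACCCTGCC gives GGCAGGGTCG, found at positions 46–55 on the template; the primer anneals here to the top strand with its 3' end pointing upstream.
Amplicon spans positions 4–55: 52 bp.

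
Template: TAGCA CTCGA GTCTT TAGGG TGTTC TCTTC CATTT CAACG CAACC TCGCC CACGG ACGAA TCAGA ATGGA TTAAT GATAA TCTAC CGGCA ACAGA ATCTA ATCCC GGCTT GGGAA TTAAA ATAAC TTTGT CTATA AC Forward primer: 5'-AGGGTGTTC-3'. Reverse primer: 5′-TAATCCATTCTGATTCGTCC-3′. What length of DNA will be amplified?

Scanning the template, AGGGTGTTC occurs at positions 17–25; this primer anneals to the bottom strand there with its 3' end pointing downstream.
Reverse complement of the reverse primer: GGACGAATCAGAATGGATTA. This occurs on the top strand at positions 54–73.
Product length = (reverse-primer end) − (forward-primer start) + 1 = 73 − 17 + 1 = 57 bp.

57 bp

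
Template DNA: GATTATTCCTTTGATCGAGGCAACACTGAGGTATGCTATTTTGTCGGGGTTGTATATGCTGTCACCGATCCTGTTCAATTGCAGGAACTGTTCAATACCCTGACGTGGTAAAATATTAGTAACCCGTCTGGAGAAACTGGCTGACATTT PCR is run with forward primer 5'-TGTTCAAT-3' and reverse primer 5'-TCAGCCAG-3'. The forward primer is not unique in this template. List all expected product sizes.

73 bp, 56 bp

The forward primer TGTTCAAT matches the top strand at positions 72–79, 89–96.
The reverse primer's reverse complement is CTGGCTGA, matching at positions 137–144.
Each forward site pairs with the reverse site to give a product ending at position 144: sizes 73, 56 bp.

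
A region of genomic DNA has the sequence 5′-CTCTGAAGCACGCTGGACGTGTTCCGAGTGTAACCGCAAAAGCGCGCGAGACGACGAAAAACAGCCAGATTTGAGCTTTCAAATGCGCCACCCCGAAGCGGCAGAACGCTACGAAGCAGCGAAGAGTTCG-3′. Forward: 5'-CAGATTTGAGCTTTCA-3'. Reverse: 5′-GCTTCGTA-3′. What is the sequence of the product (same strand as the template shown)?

5'-CAGATTTGAGCTTTCAAATGCGCCACCCCGAAGCGGCAGAACGCTACGAAGC-3'

The forward primer matches the template at positions 66–81.
Reverse complement of the reverse primer: TACGAAGC. This occurs on the top strand at positions 110–117.
The product is the template from position 66 through 117 (52 bp).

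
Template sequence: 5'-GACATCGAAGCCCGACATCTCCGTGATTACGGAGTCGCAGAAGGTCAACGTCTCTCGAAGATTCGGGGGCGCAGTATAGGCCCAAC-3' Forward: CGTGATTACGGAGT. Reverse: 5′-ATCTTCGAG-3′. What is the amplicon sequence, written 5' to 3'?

5'-CGTGATTACGGAGTCGCAGAAGGTCAACGTCTCTCGAAGAT-3'

The forward primer matches the template at positions 22–35.
Reverse complement of the reverse primer: CTCGAAGAT. This occurs on the top strand at positions 54–62.
The product is the template from position 22 through 62 (41 bp).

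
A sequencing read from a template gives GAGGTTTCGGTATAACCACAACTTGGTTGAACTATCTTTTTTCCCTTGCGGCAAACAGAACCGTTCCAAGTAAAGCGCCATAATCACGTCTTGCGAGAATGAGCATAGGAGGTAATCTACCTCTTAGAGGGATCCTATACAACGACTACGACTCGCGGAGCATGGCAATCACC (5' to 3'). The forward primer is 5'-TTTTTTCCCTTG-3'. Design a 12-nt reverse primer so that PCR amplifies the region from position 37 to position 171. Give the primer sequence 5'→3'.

The product's 3' end on the top strand is position 171.
The reverse primer anneals to the top strand over positions 160–171, i.e. to GCATGGCAATCA.
Its sequence written 5'→3' is the reverse complement: TGATTGCCATGC.

5'-TGATTGCCATGC-3'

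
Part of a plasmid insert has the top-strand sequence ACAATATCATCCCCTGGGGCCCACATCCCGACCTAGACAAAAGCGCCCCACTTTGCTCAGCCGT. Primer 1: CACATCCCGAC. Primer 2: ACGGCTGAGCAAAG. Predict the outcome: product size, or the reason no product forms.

Primer 1 (CACATCCCGAC) matches the top strand at positions 22–32; it acts as a forward primer.
Primer 2's reverse complement is CTTTGCTCAGCCGT, matching the top strand at positions 51–64; it acts as a reverse primer.
The 3' ends face each other across positions 22–64, giving a 43 bp product.

Yes — a 43 bp product.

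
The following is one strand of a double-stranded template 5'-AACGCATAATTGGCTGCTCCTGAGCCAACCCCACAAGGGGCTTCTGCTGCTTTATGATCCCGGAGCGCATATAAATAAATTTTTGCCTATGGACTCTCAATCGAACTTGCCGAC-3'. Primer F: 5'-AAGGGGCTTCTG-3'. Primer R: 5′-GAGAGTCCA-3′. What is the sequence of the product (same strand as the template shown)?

5'-AAGGGGCTTCTGCTGCTTTATGATCCCGGAGCGCATATAAATAAATTTTTGCCTATGGACTCTC-3'

The forward primer matches the template at positions 35–46.
Reverse complement of the reverse primer: TGGACTCTC. This occurs on the top strand at positions 90–98.
The product is the template from position 35 through 98 (64 bp).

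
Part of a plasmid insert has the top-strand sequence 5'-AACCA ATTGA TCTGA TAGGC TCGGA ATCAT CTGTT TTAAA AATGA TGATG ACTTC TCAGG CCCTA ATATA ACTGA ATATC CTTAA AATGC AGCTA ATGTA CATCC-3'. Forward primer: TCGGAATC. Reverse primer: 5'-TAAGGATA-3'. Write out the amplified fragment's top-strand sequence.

5'-TCGGAATCATCTGTTTTAAAAATGATGATGACTTCTCAGGCCCTAATATAACTGAATATCCTTA-3'

Scanning the template, TCGGAATC occurs at positions 21–28; this primer anneals to the bottom strand there with its 3' end pointing downstream.
Taking the reverse complement of TAAGGATA gives TATCCTTA, found at positions 77–84 on the template; the primer anneals here to the top strand with its 3' end pointing upstream.
The product is the template from position 21 through 84 (64 bp).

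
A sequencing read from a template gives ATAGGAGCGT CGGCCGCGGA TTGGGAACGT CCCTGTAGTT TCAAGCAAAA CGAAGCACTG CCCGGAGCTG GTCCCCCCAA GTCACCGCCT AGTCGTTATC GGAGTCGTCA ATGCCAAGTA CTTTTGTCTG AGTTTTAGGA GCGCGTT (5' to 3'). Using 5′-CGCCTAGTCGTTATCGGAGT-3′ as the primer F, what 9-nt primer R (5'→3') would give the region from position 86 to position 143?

The product's 3' end on the top strand is position 143.
The reverse primer anneals to the top strand over positions 135–143, i.e. to TTAGGAGCG.
Its sequence written 5'→3' is the reverse complement: CGCTCCTAA.

5'-CGCTCCTAA-3'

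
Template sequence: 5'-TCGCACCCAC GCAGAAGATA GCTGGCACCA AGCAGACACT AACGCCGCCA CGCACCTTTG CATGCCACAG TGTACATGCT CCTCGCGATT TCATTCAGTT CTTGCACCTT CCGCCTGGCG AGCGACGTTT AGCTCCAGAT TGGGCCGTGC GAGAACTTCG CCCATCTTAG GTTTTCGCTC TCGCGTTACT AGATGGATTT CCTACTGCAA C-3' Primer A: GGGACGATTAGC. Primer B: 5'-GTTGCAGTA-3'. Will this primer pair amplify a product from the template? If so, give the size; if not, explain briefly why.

Primer A (GGGACGATTAGC) does not match the top strand, and its reverse complement GCTAATCGTCCC does not match either.
With no annealing site for primer A, no amplification occurs.

No product — primer A has no binding site in the template.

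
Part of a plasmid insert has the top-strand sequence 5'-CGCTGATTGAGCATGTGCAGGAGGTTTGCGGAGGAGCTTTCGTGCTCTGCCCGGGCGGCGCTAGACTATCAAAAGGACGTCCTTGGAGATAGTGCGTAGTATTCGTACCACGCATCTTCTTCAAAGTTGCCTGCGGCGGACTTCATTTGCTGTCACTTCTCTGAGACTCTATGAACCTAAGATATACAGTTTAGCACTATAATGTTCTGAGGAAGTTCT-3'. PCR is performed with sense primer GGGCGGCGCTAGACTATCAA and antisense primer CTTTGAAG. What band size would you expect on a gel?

The forward primer matches the template at positions 53–72.
Taking the reverse complement of CTTTGAAG gives CTTCAAAG, found at positions 119–126 on the template; the primer anneals here to the top strand with its 3' end pointing upstream.
Product length = (reverse-primer end) − (forward-primer start) + 1 = 126 − 53 + 1 = 74 bp.

74 bp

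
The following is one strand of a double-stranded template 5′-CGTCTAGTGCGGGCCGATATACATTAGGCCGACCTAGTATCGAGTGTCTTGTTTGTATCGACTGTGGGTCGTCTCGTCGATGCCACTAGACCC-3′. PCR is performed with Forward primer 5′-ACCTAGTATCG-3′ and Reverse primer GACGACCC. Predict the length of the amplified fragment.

42 bp

Scanning the template, ACCTAGTATCG occurs at positions 32–42; this primer anneals to the bottom strand there with its 3' end pointing downstream.
The reverse primer's reverse complement is GGGTCGTC, which matches the template at positions 66–73.
Product length = (reverse-primer end) − (forward-primer start) + 1 = 73 − 32 + 1 = 42 bp.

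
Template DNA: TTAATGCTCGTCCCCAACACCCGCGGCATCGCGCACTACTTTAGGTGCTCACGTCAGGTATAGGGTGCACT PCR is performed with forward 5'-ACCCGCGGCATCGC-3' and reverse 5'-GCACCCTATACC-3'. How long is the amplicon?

Forward primer ACCCGCGGCATCGC is found on the top strand at positions 19–32.
The reverse primer's reverse complement is GGTATAGGGTGC, which matches the template at positions 57–68.
Amplicon spans positions 19–68: 50 bp.

50 bp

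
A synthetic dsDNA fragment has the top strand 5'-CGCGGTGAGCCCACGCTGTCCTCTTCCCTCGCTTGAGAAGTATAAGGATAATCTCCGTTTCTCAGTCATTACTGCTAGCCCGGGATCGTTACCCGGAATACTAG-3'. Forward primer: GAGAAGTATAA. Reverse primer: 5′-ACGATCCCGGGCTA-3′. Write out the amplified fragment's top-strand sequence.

5'-GAGAAGTATAAGGATAATCTCCGTTTCTCAGTCATTACTGCTAGCCCGGGATCGT-3'

Forward primer GAGAAGTATAA is found on the top strand at positions 35–45.
The reverse primer's reverse complement is TAGCCCGGGATCGT, which matches the template at positions 76–89.
The product is the template from position 35 through 89 (55 bp).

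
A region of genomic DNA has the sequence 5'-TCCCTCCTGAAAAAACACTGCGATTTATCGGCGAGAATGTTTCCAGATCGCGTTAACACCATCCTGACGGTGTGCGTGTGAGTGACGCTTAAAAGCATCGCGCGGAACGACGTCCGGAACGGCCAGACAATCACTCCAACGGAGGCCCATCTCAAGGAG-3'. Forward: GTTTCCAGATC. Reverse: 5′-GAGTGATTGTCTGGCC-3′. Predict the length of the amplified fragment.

98 bp

Forward primer GTTTCCAGATC is found on the top strand at positions 39–49.
The reverse primer's reverse complement is GGCCAGACAATCACTC, which matches the template at positions 121–136.
Amplicon spans positions 39–136: 98 bp.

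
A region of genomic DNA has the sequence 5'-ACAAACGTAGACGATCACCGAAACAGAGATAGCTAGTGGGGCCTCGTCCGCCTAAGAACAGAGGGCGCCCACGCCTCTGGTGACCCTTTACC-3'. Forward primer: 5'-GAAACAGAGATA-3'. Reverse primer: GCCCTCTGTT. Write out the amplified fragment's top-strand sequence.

5'-GAAACAGAGATAGCTAGTGGGGCCTCGTCCGCCTAAGAACAGAGGGC-3'

Forward primer GAAACAGAGATA is found on the top strand at positions 20–31.
Reverse complement of the reverse primer: AACAGAGGGC. This occurs on the top strand at positions 57–66.
The product is the template from position 20 through 66 (47 bp).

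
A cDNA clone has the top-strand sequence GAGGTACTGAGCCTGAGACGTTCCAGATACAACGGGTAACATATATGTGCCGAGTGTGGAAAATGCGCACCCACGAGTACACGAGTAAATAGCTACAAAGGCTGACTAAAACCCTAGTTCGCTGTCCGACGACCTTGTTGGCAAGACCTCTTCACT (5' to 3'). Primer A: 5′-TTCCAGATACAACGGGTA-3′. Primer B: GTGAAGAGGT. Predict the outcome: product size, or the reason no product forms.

Yes — a 135 bp product.

Primer A (TTCCAGATACAACGGGTA) matches the top strand at positions 21–38; it acts as a forward primer.
Primer B's reverse complement is ACCTCTTCAC, matching the top strand at positions 146–155; it acts as a reverse primer.
The 3' ends face each other across positions 21–155, giving a 135 bp product.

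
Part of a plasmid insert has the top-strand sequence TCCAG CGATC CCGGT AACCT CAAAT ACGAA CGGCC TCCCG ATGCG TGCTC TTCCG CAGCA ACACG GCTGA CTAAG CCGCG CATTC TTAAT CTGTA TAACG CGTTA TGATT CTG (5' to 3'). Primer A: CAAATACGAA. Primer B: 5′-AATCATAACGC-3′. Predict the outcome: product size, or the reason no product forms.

Yes — a 90 bp product.

Primer A (CAAATACGAA) matches the top strand at positions 21–30; it acts as a forward primer.
Primer B's reverse complement is GCGTTATGATT, matching the top strand at positions 100–110; it acts as a reverse primer.
The 3' ends face each other across positions 21–110, giving a 90 bp product.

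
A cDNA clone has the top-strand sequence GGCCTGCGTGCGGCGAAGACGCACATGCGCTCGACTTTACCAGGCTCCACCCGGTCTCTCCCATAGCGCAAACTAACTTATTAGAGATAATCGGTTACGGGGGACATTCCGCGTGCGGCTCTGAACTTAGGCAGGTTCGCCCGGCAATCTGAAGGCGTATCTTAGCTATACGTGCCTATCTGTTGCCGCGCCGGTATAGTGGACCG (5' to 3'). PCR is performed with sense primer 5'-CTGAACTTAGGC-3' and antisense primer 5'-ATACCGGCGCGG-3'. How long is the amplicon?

77 bp

Forward primer CTGAACTTAGGC is found on the top strand at positions 121–132.
The reverse primer's reverse complement is CCGCGCCGGTAT, which matches the template at positions 186–197.
Product length = (reverse-primer end) − (forward-primer start) + 1 = 197 − 121 + 1 = 77 bp.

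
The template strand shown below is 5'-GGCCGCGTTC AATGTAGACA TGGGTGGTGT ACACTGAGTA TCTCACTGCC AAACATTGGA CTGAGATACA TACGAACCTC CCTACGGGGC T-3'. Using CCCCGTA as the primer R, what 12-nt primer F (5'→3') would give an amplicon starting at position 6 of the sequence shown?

5'-CGTTCAATGTAG-3'

The reverse primer's reverse complement TACGGGG matches the template at positions 83–89; the product starts at position 6.
The forward primer is identical to the top strand over positions 6–17: CGTTCAATGTAG.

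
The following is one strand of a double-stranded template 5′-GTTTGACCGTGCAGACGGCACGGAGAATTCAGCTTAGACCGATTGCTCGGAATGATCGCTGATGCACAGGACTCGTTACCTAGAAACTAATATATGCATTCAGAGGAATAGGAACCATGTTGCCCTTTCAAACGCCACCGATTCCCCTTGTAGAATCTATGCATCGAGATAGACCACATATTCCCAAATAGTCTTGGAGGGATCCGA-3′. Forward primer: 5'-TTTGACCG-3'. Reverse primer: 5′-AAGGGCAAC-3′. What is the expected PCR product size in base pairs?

126 bp

The forward primer matches the template at positions 2–9.
Taking the reverse complement of AAGGGCAAC gives GTTGCCCTT, found at positions 119–127 on the template; the primer anneals here to the top strand with its 3' end pointing upstream.
Amplicon spans positions 2–127: 126 bp.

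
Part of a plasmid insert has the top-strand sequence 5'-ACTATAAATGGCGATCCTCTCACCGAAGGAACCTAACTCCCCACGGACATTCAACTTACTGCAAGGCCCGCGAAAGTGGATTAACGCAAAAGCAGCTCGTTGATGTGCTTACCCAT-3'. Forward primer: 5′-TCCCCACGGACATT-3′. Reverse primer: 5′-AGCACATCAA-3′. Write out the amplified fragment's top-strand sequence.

5'-TCCCCACGGACATTCAACTTACTGCAAGGCCCGCGAAAGTGGATTAACGCAAAAGCAGCTCGTTGATGTGCT-3'

Scanning the template, TCCCCACGGACATT occurs at positions 38–51; this primer anneals to the bottom strand there with its 3' end pointing downstream.
Taking the reverse complement of AGCACATCAA gives TTGATGTGCT, found at positions 100–109 on the template; the primer anneals here to the top strand with its 3' end pointing upstream.
The product is the template from position 38 through 109 (72 bp).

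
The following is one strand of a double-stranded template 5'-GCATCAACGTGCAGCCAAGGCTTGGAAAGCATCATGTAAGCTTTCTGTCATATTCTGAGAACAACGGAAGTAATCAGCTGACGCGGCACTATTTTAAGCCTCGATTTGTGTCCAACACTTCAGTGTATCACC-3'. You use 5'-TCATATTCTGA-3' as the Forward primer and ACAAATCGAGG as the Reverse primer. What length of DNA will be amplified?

62 bp

Scanning the template, TCATATTCTGA occurs at positions 48–58; this primer anneals to the bottom strand there with its 3' end pointing downstream.
The reverse primer's reverse complement is CCTCGATTTGT, which matches the template at positions 99–109.
The product runs from position 48 to position 109, so its length is 109 − 48 + 1 = 62 bp.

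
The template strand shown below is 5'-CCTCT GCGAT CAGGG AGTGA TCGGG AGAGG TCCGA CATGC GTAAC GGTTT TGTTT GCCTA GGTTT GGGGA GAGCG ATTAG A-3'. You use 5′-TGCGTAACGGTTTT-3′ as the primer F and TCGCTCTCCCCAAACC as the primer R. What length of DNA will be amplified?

Scanning the template, TGCGTAACGGTTTT occurs at positions 38–51; this primer anneals to the bottom strand there with its 3' end pointing downstream.
The reverse primer's reverse complement is GGTTTGGGGAGAGCGA, which matches the template at positions 61–76.
The product runs from position 38 to position 76, so its length is 76 − 38 + 1 = 39 bp.

39 bp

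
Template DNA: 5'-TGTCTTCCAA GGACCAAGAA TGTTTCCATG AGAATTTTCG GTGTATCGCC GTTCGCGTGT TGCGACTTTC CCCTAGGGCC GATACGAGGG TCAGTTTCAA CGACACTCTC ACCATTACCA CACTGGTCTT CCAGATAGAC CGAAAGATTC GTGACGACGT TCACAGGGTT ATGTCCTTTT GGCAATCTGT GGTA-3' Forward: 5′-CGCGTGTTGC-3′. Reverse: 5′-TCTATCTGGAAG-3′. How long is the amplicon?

86 bp

The forward primer matches the template at positions 54–63.
Reverse complement of the reverse primer: CTTCCAGATAGA. This occurs on the top strand at positions 128–139.
The product runs from position 54 to position 139, so its length is 139 − 54 + 1 = 86 bp.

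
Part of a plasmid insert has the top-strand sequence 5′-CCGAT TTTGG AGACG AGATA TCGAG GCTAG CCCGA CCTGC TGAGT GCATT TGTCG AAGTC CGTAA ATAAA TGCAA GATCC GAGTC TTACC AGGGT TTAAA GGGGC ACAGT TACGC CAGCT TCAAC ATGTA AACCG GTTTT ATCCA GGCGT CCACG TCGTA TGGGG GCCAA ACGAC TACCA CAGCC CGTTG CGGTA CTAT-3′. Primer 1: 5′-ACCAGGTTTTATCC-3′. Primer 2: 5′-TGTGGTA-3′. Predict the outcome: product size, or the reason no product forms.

No product — primer 1 has no binding site in the template.

Primer 1 (ACCAGGTTTTATCC) does not match the top strand, and its reverse complement GGATAAAACCTGGT does not match either.
With no annealing site for primer 1, no amplification occurs.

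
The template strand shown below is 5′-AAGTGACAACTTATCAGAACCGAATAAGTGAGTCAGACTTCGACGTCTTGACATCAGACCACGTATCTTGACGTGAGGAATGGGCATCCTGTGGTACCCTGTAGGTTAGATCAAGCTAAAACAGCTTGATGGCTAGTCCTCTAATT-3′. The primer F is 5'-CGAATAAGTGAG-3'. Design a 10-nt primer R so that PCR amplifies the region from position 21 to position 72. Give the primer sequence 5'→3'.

5'-GTCAAGATAC-3'

The product's 3' end on the top strand is position 72.
The reverse primer anneals to the top strand over positions 63–72, i.e. to GTATCTTGAC.
Its sequence written 5'→3' is the reverse complement: GTCAAGATAC.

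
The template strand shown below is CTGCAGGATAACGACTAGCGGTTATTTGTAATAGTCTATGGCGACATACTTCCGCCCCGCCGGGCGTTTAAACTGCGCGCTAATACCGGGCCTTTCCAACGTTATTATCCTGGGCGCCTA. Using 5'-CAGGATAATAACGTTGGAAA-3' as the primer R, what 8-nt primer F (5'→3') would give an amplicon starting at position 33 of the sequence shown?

The reverse primer's reverse complement TTTCCAACGTTATTATCCTG matches the template at positions 93–112; the product starts at position 33.
The forward primer is identical to the top strand over positions 33–40: AGTCTATG.

5'-AGTCTATG-3'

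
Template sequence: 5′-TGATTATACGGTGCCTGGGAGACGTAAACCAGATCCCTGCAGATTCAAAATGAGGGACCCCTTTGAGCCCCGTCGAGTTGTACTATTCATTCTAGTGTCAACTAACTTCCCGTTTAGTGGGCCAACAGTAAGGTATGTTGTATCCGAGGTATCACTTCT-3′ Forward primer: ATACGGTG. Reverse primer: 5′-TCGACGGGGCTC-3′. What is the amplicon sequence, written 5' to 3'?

Scanning the template, ATACGGTG occurs at positions 6–13; this primer anneals to the bottom strand there with its 3' end pointing downstream.
Taking the reverse complement of TCGACGGGGCTC gives GAGCCCCGTCGA, found at positions 65–76 on the template; the primer anneals here to the top strand with its 3' end pointing upstream.
The product is the template from position 6 through 76 (71 bp).

5'-ATACGGTGCCTGGGAGACGTAAACCAGATCCCTGCAGATTCAAAATGAGGGACCCCTTTGAGCCCCGTCGA-3'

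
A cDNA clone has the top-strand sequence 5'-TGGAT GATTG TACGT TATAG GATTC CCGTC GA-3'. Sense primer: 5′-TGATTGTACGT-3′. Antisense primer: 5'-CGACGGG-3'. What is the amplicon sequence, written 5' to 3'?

5'-TGATTGTACGTTATAGGATTCCCGTCG-3'

Scanning the template, TGATTGTACGT occurs at positions 5–15; this primer anneals to the bottom strand there with its 3' end pointing downstream.
Reverse complement of the reverse primer: CCCGTCG. This occurs on the top strand at positions 25–31.
The product is the template from position 5 through 31 (27 bp).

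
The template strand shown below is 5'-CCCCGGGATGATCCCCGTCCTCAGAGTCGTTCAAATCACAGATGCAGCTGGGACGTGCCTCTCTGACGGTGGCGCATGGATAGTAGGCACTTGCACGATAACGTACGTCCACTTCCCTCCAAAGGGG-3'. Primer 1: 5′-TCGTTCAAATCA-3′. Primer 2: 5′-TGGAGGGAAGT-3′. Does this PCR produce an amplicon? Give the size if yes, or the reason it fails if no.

Yes — a 95 bp product.

Primer 1 (TCGTTCAAATCA) matches the top strand at positions 27–38; it acts as a forward primer.
Primer 2's reverse complement is ACTTCCCTCCA, matching the top strand at positions 111–121; it acts as a reverse primer.
The 3' ends face each other across positions 27–121, giving a 95 bp product.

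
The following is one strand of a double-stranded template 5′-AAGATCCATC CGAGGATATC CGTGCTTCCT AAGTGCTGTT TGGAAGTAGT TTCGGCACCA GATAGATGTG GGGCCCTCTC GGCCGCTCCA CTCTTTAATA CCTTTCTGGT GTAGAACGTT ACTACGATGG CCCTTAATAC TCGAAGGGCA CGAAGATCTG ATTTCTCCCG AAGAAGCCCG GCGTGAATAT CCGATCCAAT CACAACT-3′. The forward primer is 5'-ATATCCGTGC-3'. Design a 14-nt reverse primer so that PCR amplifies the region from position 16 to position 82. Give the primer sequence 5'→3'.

The product's 3' end on the top strand is position 82.
The reverse primer anneals to the top strand over positions 69–82, i.e. to TGGGGCCCTCTCGG.
Its sequence written 5'→3' is the reverse complement: CCGAGAGGGCCCCA.

5'-CCGAGAGGGCCCCA-3'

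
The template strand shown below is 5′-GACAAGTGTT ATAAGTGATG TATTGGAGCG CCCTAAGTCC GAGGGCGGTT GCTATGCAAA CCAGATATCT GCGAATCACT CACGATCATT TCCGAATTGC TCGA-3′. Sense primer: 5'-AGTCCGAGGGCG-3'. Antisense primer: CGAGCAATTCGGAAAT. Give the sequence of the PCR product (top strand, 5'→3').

Forward primer AGTCCGAGGGCG is found on the top strand at positions 36–47.
Reverse complement of the reverse primer: ATTTCCGAATTGCTCG. This occurs on the top strand at positions 88–103.
The product is the template from position 36 through 103 (68 bp).

5'-AGTCCGAGGGCGGTTGCTATGCAAACCAGATATCTGCGAATCACTCACGATCATTTCCGAATTGCTCG-3'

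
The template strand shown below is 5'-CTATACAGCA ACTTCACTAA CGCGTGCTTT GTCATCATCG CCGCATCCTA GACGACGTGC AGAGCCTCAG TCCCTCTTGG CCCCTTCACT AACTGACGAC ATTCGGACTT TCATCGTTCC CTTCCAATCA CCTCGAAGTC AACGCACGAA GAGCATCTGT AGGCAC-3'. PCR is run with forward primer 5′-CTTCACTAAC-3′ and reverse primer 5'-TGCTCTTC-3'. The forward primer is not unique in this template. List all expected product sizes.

144 bp, 72 bp

The forward primer CTTCACTAAC matches the top strand at positions 12–21, 84–93.
The reverse primer's reverse complement is GAAGAGCA, matching at positions 148–155.
Each forward site pairs with the reverse site to give a product ending at position 155: sizes 144, 72 bp.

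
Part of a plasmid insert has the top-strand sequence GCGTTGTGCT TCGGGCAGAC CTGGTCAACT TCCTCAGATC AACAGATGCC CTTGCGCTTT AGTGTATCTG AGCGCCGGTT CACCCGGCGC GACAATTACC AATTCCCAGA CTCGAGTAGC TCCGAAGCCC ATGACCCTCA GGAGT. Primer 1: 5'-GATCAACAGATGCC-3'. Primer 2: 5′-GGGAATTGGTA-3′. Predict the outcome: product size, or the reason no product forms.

Primer 1 (GATCAACAGATGCC) matches the top strand at positions 37–50; it acts as a forward primer.
Primer 2's reverse complement is TACCAATTCCC, matching the top strand at positions 97–107; it acts as a reverse primer.
The 3' ends face each other across positions 37–107, giving a 71 bp product.

Yes — a 71 bp product.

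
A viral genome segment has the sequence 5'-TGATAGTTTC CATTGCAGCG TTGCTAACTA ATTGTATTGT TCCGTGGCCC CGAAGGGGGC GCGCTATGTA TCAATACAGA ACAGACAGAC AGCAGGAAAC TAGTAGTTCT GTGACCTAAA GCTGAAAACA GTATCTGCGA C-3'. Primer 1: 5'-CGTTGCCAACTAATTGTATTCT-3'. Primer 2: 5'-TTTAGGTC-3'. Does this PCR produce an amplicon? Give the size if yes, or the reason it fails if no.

Primer 1 (CGTTGCCAACTAATTGTATTCT) does not match the top strand, and its reverse complement AGAATACAATTAGTTGGCAACG does not match either.
With no annealing site for primer 1, no amplification occurs.

No product — primer 1 has no binding site in the template.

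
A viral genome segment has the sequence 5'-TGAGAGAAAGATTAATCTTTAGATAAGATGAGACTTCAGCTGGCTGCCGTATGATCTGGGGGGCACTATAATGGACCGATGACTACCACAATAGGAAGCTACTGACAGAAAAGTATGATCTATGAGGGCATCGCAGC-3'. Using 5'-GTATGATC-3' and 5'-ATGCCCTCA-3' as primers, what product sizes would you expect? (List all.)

The forward primer GTATGATC matches the top strand at positions 49–56, 113–120.
The reverse primer's reverse complement is TGAGGGCAT, matching at positions 123–131.
Each forward site pairs with the reverse site to give a product ending at position 131: sizes 83, 19 bp.

83 bp, 19 bp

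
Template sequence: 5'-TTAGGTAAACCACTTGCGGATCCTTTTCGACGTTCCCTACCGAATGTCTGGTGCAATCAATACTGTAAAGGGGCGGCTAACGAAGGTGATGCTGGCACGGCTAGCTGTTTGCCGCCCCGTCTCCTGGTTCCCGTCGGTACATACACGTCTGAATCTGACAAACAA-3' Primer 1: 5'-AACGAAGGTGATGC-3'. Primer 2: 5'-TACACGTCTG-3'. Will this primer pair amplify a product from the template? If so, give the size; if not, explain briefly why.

No product — both primers anneal to the same strand and extend in the same direction.

Primer 1 (AACGAAGGTGATGC) matches the top strand at positions 79–92 (3' end points downstream).
Primer 2 (TACACGTCTG) also matches the top strand directly, at positions 142–151 — its reverse complement CAGACGTGTA is not present.
Both primers anneal to the bottom strand with 3' ends pointing the same way, so neither can prime synthesis back toward the other.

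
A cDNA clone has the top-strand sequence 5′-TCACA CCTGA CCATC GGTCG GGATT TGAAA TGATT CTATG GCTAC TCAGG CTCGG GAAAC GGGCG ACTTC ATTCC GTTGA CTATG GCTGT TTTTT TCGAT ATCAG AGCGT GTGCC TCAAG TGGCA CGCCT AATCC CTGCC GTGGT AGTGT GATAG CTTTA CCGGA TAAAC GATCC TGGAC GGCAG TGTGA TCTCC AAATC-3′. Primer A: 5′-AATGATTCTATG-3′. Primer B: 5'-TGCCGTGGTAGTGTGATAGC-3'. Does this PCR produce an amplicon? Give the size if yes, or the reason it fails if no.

No product — both primers anneal to the same strand and extend in the same direction.

Primer A (AATGATTCTATG) matches the top strand at positions 29–40 (3' end points downstream).
Primer B (TGCCGTGGTAGTGTGATAGC) also matches the top strand directly, at positions 137–156 — its reverse complement GCTATCACACTACCACGGCA is not present.
Both primers anneal to the bottom strand with 3' ends pointing the same way, so neither can prime synthesis back toward the other.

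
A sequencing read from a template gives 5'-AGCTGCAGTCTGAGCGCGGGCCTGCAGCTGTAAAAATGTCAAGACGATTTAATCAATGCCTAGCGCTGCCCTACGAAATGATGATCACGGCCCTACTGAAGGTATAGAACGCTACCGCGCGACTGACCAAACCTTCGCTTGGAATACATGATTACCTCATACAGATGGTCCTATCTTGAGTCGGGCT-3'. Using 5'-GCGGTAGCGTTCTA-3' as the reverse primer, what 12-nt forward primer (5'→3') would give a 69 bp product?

5'-TAATCAATGCCT-3'

The reverse primer's reverse complement TAGAACGCTACCGC matches the template at positions 105–118, so the product ends at position 118.
A 69 bp product then starts at position 118 − 69 + 1 = 50.
The forward primer is identical to the top strand there: TAATCAATGCCT.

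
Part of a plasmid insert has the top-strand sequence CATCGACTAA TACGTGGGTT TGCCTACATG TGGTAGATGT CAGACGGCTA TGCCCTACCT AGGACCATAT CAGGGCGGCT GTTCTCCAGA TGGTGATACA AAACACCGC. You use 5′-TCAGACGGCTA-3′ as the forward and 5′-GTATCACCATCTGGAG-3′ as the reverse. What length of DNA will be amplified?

60 bp

The forward primer matches the template at positions 40–50.
Taking the reverse complement of GTATCACCATCTGGAG gives CTCCAGATGGTGATAC, found at positions 84–99 on the template; the primer anneals here to the top strand with its 3' end pointing upstream.
Product length = (reverse-primer end) − (forward-primer start) + 1 = 99 − 40 + 1 = 60 bp.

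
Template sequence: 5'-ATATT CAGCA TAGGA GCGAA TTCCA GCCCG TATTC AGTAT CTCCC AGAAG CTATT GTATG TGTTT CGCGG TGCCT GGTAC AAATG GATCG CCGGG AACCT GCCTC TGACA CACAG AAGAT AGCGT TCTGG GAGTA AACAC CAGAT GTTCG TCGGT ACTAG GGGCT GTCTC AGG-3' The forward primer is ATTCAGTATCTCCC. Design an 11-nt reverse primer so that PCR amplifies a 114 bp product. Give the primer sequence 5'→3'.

5'-ATCTGGTGTTT-3'

The forward primer binds at positions 32–45, so a 114 bp product ends at position 32 + 114 − 1 = 145.
The reverse primer anneals to the top strand over positions 135–145, i.e. to AAACACCAGAT.
Its sequence written 5'→3' is the reverse complement: ATCTGGTGTTT.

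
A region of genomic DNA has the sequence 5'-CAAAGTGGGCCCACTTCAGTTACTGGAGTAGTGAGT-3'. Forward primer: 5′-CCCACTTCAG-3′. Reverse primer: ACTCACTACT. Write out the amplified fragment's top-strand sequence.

5'-CCCACTTCAGTTACTGGAGTAGTGAGT-3'

Scanning the template, CCCACTTCAG occurs at positions 10–19; this primer anneals to the bottom strand there with its 3' end pointing downstream.
Taking the reverse complement of ACTCACTACT gives AGTAGTGAGT, found at positions 27–36 on the template; the primer anneals here to the top strand with its 3' end pointing upstream.
The product is the template from position 10 through 36 (27 bp).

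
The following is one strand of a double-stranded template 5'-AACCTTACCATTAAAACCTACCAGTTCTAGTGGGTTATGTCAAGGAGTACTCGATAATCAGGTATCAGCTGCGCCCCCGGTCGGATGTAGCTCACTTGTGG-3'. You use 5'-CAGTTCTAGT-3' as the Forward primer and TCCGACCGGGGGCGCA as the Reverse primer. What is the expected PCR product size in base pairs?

Forward primer CAGTTCTAGT is found on the top strand at positions 22–31.
The reverse primer's reverse complement is TGCGCCCCCGGTCGGA, which matches the template at positions 70–85.
The product runs from position 22 to position 85, so its length is 85 − 22 + 1 = 64 bp.

64 bp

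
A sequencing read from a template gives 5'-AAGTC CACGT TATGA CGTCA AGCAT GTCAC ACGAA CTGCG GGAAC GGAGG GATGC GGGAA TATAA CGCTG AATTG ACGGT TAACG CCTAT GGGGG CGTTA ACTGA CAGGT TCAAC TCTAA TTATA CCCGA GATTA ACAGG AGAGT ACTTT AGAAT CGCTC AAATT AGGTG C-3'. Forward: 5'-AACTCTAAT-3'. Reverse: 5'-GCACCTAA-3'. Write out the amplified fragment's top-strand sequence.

Scanning the template, AACTCTAAT occurs at positions 113–121; this primer anneals to the bottom strand there with its 3' end pointing downstream.
The reverse primer's reverse complement is TTAGGTGC, which matches the template at positions 164–171.
The product is the template from position 113 through 171 (59 bp).

5'-AACTCTAATTATACCCGAGATTAACAGGAGAGTACTTTAGAATCGCTCAAATTAGGTGC-3'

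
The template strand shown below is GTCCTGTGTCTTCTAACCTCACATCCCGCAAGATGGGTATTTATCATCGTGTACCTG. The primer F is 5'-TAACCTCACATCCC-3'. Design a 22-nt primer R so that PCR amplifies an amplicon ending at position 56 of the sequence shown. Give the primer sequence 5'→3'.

The forward primer binds at positions 14–27; the product's 3' end on the top strand is position 56.
The reverse primer anneals to the top strand over positions 35–56, i.e. to GGGTATTTATCATCGTGTACCT.
Its sequence written 5'→3' is the reverse complement: AGGTACACGATGATAAATACCC.

5'-AGGTACACGATGATAAATACCC-3'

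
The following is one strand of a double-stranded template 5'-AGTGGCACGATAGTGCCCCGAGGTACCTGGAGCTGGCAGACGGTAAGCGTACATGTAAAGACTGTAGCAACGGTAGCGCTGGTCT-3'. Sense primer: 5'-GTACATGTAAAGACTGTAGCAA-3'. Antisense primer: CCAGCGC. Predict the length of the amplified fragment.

34 bp

Forward primer GTACATGTAAAGACTGTAGCAA is found on the top strand at positions 49–70.
Taking the reverse complement of CCAGCGC gives GCGCTGG, found at positions 76–82 on the template; the primer anneals here to the top strand with its 3' end pointing upstream.
Product length = (reverse-primer end) − (forward-primer start) + 1 = 82 − 49 + 1 = 34 bp.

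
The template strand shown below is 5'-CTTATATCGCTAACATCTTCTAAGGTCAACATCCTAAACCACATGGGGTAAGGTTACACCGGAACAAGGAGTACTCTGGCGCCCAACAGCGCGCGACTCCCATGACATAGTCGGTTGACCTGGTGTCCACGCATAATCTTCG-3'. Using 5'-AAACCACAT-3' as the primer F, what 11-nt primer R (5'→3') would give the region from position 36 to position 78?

5'-CAGAGTACTCC-3'

The product's 3' end on the top strand is position 78.
The reverse primer anneals to the top strand over positions 68–78, i.e. to GGAGTACTCTG.
Its sequence written 5'→3' is the reverse complement: CAGAGTACTCC.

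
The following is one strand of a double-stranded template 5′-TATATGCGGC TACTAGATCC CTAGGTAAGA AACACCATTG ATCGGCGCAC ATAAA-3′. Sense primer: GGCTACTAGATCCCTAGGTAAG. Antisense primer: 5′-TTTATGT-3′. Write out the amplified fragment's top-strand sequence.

5'-GGCTACTAGATCCCTAGGTAAGAAACACCATTGATCGGCGCACATAAA-3'

The forward primer matches the template at positions 8–29.
The reverse primer's reverse complement is ACATAAA, which matches the template at positions 49–55.
The product is the template from position 8 through 55 (48 bp).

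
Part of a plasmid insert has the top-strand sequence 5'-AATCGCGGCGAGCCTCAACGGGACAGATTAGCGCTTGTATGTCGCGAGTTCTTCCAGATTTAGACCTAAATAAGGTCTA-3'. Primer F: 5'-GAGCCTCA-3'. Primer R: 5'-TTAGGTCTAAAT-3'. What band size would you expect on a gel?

The forward primer matches the template at positions 10–17.
Taking the reverse complement of TTAGGTCTAAAT gives ATTTAGACCTAA, found at positions 58–69 on the template; the primer anneals here to the top strand with its 3' end pointing upstream.
Product length = (reverse-primer end) − (forward-primer start) + 1 = 69 − 10 + 1 = 60 bp.

60 bp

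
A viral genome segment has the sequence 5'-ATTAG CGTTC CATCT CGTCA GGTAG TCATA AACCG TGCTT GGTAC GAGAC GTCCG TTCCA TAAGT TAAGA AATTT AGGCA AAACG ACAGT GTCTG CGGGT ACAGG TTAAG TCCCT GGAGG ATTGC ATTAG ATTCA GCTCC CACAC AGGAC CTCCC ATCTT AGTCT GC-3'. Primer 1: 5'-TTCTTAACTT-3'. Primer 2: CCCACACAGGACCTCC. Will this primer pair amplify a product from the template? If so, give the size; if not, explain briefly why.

No product — the primers' 3' ends point away from each other.

Primer 1 (TTCTTAACTT) has reverse complement AAGTTAAGAA, which matches the top strand at positions 62–71; primer 1 anneals to the top strand there with its 3' end pointing upstream toward position 62.
Primer 2 (CCCACACAGGACCTCC) matches the top strand directly at positions 139–154; it anneals to the bottom strand with its 3' end pointing downstream toward position 154.
The 3' ends diverge (primer 1 extends toward position 1, primer 2 toward position 167), so the primers never converge on a shared product.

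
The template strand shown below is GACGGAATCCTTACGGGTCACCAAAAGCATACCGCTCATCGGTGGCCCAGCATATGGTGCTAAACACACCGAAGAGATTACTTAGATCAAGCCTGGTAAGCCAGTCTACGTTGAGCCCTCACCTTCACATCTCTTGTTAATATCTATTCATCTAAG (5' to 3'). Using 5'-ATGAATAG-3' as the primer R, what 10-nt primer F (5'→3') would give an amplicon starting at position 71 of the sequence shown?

The reverse primer's reverse complement CTATTCAT matches the template at positions 144–151; the product starts at position 71.
The forward primer is identical to the top strand over positions 71–80: GAAGAGATTA.

5'-GAAGAGATTA-3'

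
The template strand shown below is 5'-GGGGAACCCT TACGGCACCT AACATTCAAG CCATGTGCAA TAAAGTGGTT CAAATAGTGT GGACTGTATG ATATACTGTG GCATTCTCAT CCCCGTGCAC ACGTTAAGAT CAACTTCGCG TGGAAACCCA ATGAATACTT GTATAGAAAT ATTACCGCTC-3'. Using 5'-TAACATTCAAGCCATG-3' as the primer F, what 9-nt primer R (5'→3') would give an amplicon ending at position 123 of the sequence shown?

The forward primer binds at positions 20–35; the product's 3' end on the top strand is position 123.
The reverse primer anneals to the top strand over positions 115–123, i.e. to TTCGCGTGG.
Its sequence written 5'→3' is the reverse complement: CCACGCGAA.

5'-CCACGCGAA-3'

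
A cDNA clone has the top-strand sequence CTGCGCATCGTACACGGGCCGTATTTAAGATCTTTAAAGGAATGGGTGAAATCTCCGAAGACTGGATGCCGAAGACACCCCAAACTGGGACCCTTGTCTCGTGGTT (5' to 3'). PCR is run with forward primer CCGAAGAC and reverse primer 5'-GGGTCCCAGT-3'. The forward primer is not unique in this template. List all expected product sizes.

39 bp, 25 bp

The forward primer CCGAAGAC matches the top strand at positions 55–62, 69–76.
The reverse primer's reverse complement is ACTGGGACCC, matching at positions 84–93.
Each forward site pairs with the reverse site to give a product ending at position 93: sizes 39, 25 bp.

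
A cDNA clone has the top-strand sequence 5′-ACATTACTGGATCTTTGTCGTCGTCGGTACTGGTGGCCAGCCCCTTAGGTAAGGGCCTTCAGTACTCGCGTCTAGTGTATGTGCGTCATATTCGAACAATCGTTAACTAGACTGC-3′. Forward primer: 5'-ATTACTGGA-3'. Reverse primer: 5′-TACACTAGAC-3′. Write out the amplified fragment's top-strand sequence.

5'-ATTACTGGATCTTTGTCGTCGTCGGTACTGGTGGCCAGCCCCTTAGGTAAGGGCCTTCAGTACTCGCGTCTAGTGTA-3'

The forward primer matches the template at positions 3–11.
The reverse primer's reverse complement is GTCTAGTGTA, which matches the template at positions 70–79.
The product is the template from position 3 through 79 (77 bp).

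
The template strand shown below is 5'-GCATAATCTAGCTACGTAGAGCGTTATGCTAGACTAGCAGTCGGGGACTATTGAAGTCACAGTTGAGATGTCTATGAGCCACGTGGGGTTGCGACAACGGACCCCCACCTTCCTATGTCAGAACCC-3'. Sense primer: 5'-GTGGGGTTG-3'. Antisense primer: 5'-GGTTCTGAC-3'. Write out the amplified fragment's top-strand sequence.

5'-GTGGGGTTGCGACAACGGACCCCCACCTTCCTATGTCAGAACC-3'

Scanning the template, GTGGGGTTG occurs at positions 83–91; this primer anneals to the bottom strand there with its 3' end pointing downstream.
The reverse primer's reverse complement is GTCAGAACC, which matches the template at positions 117–125.
The product is the template from position 83 through 125 (43 bp).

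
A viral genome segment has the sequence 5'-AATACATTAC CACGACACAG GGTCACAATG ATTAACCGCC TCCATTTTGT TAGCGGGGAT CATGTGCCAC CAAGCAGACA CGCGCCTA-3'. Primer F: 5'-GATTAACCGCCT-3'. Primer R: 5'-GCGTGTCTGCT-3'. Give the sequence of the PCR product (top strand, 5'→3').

Scanning the template, GATTAACCGCCT occurs at positions 30–41; this primer anneals to the bottom strand there with its 3' end pointing downstream.
The reverse primer's reverse complement is AGCAGACACGC, which matches the template at positions 73–83.
The product is the template from position 30 through 83 (54 bp).

5'-GATTAACCGCCTCCATTTTGTTAGCGGGGATCATGTGCCACCAAGCAGACACGC-3'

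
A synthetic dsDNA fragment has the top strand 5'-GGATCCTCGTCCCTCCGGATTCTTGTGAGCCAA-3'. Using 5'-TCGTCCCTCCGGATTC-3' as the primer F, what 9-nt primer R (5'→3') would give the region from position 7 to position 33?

The product's 3' end on the top strand is position 33.
The reverse primer anneals to the top strand over positions 25–33, i.e. to GTGAGCCAA.
Its sequence written 5'→3' is the reverse complement: TTGGCTCAC.

5'-TTGGCTCAC-3'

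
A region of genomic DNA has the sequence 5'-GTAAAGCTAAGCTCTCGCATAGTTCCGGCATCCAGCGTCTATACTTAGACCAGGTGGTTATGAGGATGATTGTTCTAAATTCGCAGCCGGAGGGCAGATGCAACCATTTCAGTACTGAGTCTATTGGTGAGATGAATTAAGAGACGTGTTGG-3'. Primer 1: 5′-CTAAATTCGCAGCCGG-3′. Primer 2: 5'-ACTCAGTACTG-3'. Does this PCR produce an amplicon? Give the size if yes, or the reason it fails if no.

Yes — a 46 bp product.

Primer 1 (CTAAATTCGCAGCCGG) matches the top strand at positions 75–90; it acts as a forward primer.
Primer 2's reverse complement is CAGTACTGAGT, matching the top strand at positions 110–120; it acts as a reverse primer.
The 3' ends face each other across positions 75–120, giving a 46 bp product.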